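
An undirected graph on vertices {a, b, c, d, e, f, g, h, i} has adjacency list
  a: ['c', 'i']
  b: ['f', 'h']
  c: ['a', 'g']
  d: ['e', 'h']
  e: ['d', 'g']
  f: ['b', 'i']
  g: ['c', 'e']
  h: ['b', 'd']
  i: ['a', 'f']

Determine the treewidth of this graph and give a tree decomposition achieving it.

Every bag has size at most 3, so the width is 3 − 1 = 2 and tw(G) ≤ 2. Since a–i–f–b–h–d–e–g–c–a is a cycle in G, G is not acyclic. Forests are exactly the graphs of treewidth ≤ 1, so tw(G) ≥ 2. Therefore the treewidth is 2.

Treewidth 2.
One optimal decomposition is:
Bags: B1 = {a, f, i}  B2 = {a, b, f}  B3 = {a, b, h}  B4 = {a, d, h}  B5 = {a, d, e}  B6 = {a, e, g}  B7 = {a, c, g}
Tree: B1–B2, B2–B3, B3–B4, B4–B5, B5–B6, B6–B7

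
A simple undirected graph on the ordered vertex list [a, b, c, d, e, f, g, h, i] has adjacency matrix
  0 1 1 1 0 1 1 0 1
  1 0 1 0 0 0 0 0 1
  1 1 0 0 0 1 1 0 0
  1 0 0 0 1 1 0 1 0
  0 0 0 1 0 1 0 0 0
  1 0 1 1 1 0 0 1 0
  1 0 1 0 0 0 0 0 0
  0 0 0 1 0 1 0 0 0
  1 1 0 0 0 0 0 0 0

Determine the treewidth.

2

A width-2 tree decomposition is:
Bags: B1 = {a, d, f}  B2 = {a, c, f}  B3 = {d, e, f}  B4 = {d, f, h}  B5 = {a, b, c}  B6 = {a, c, g}  B7 = {a, b, i}
Tree: B1–B2, B1–B3, B1–B4, B2–B5, B5–B6, B5–B7
Each bag holds 3 vertices, so the decomposition has width 2, which upper-bounds the treewidth. On the other hand G contains the 3-clique {d, e, f}. A clique must lie in a single bag of any decomposition, so no decomposition can have width below 2. Hence tw(G) = 2 exactly.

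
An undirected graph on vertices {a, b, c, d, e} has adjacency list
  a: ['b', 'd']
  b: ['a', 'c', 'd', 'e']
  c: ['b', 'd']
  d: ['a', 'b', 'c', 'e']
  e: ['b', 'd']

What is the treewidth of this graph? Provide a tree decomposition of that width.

Treewidth 2.
One optimal decomposition is:
Bags: B1 = {b, d, e}  B2 = {a, b, d}  B3 = {b, c, d}
Tree: B1–B2, B1–B3

Each bag holds 3 vertices, so the decomposition has width 2, which upper-bounds the treewidth. Conversely, {b, d, e} is a clique of size 3, and the vertices of any clique must share a bag in every tree decomposition; so some bag has ≥ 3 vertices and tw(G) ≥ 2. Therefore the treewidth is 2.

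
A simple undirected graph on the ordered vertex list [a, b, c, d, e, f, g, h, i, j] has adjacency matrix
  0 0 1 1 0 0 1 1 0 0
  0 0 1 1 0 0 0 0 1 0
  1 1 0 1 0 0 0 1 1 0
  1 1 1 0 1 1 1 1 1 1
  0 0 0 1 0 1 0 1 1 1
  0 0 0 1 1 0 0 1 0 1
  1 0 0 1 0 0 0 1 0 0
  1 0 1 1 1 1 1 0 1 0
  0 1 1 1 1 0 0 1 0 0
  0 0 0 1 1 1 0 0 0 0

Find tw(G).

A width-3 tree decomposition is:
Bags: B1 = {a, c, d, h}  B2 = {c, d, h, i}  B3 = {d, e, h, i}  B4 = {b, c, d, i}  B5 = {a, d, g, h}  B6 = {d, e, f, h}  B7 = {d, e, f, j}
Tree: B1–B2, B2–B3, B2–B4, B1–B5, B3–B6, B6–B7
The largest bag has 4 vertices, giving width 3; this decomposition certifies tw(G) ≤ 3. For the lower bound, the 4 vertices {d, e, f, j} are pairwise adjacent, and any tree decomposition puts a clique entirely inside one bag — forcing width ≥ 3. Hence tw(G) = 3 exactly.

3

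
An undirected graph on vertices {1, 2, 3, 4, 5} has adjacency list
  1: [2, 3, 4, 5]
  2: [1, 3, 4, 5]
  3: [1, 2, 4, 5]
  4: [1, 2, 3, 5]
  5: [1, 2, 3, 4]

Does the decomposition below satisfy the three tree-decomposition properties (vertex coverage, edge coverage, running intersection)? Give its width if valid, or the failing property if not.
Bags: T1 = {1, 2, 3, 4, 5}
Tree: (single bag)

Checking the three conditions: (i) the bags cover all of {1, 2, 3, 4, 5}; (ii) for each edge, some bag contains both endpoints; (iii) the bags containing any fixed vertex form a subtree. All hold, so the decomposition is valid with width 5 − 1 = 4.

Yes; width 4.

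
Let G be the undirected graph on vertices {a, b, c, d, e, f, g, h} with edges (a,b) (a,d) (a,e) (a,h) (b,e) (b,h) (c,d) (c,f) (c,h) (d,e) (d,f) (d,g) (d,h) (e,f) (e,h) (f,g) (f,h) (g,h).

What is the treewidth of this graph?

A width-3 tree decomposition is:
Bags: B1 = {d, e, f, h}  B2 = {c, d, f, h}  B3 = {a, d, e, h}  B4 = {a, b, e, h}  B5 = {d, f, g, h}
Tree: B1–B2, B1–B3, B3–B4, B2–B5
Each bag holds 4 vertices, so the decomposition has width 3, which upper-bounds the treewidth. Conversely, {a, d, e, h} is a clique of size 4, and the vertices of any clique must share a bag in every tree decomposition; so some bag has ≥ 4 vertices and tw(G) ≥ 3. The upper and lower bounds meet at 3, so that is the treewidth.

3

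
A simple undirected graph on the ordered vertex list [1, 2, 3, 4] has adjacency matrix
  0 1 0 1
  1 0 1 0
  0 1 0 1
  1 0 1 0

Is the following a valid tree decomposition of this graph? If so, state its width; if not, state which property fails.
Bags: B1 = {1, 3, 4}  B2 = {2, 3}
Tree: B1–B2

A tree decomposition must satisfy three properties: every vertex lies in some bag; for every edge, both endpoints lie together in some bag; and for every vertex, the bags containing it form a connected subtree. Here edge (1,2) lies in no bag, so the decomposition is invalid.

No — edge (1,2) lies in no bag.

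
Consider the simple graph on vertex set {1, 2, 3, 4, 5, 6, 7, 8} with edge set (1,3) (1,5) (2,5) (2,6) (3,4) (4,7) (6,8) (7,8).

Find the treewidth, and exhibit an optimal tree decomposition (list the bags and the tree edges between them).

Treewidth 2.
One optimal decomposition is:
Bags: B1 = {2, 5, 6}  B2 = {5, 6, 8}  B3 = {5, 7, 8}  B4 = {4, 5, 7}  B5 = {3, 4, 5}  B6 = {1, 3, 5}
Tree: B1–B2, B2–B3, B3–B4, B4–B5, B5–B6

Each bag holds 3 vertices, so the decomposition has width 2, which upper-bounds the treewidth. For the lower bound, G contains the cycle 5–2–6–8–7–4–3–1–5, so G is not a forest; only forests have treewidth ≤ 1, hence tw(G) ≥ 2. The upper and lower bounds meet at 2, so that is the treewidth.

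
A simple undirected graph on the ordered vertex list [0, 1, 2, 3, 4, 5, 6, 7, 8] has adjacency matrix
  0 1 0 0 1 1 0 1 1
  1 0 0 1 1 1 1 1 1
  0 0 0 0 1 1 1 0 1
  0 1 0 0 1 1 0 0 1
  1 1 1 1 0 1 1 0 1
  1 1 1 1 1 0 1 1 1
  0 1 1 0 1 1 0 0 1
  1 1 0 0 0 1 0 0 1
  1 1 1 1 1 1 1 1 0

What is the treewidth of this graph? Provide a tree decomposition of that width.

The largest bag has 5 vertices, giving width 4; this decomposition certifies tw(G) ≤ 4. Conversely, {0, 1, 4, 5, 8} is a clique of size 5, and the vertices of any clique must share a bag in every tree decomposition; so some bag has ≥ 5 vertices and tw(G) ≥ 4. The upper and lower bounds meet at 4, so that is the treewidth.

Treewidth 4.
Bags: B1 = {1, 3, 4, 5, 8}  B2 = {0, 1, 4, 5, 8}  B3 = {0, 1, 5, 7, 8}  B4 = {1, 4, 5, 6, 8}  B5 = {2, 4, 5, 6, 8}
Tree: B1–B2, B2–B3, B1–B4, B4–B5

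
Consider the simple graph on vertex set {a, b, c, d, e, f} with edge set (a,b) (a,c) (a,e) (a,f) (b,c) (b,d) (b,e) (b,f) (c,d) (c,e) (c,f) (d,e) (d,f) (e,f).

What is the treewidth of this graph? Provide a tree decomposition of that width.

The largest bag has 5 vertices, giving width 4; this decomposition certifies tw(G) ≤ 4. For the lower bound, the 5 vertices {b, c, d, e, f} are pairwise adjacent, and any tree decomposition puts a clique entirely inside one bag — forcing width ≥ 4. Combining the bounds, tw(G) = 4.

Treewidth 4.
One such decomposition:
Bags: B1 = {b, c, d, e, f}  B2 = {a, b, c, e, f}
Tree: B1–B2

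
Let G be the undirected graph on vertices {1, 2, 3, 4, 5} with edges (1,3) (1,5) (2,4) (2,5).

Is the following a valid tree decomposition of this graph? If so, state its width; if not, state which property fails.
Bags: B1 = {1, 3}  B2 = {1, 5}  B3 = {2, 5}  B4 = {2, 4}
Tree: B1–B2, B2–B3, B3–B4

Vertex coverage: the bags together contain {1, 2, 3, 4, 5}, the full vertex set. Edge coverage: each edge of G has both endpoints in at least one bag. Running intersection: for every vertex, the bags containing it form a connected subtree. All three properties hold, so this is a valid tree decomposition of width max|bag| − 1 = 1, and hence tw(G) ≤ 1.

Yes; width 1.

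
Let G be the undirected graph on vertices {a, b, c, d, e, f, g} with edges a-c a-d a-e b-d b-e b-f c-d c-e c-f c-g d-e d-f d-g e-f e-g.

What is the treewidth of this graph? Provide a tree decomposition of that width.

Every bag has size at most 4, so the width is 4 − 1 = 3 and tw(G) ≤ 3. Conversely, {c, d, e, g} is a clique of size 4, and the vertices of any clique must share a bag in every tree decomposition; so some bag has ≥ 4 vertices and tw(G) ≥ 3. Therefore the treewidth is 3.

Treewidth 3.
One such decomposition:
Bags: B1 = {c, d, e, f}  B2 = {c, d, e, g}  B3 = {a, c, d, e}  B4 = {b, d, e, f}
Tree: B1–B2, B2–B3, B1–B4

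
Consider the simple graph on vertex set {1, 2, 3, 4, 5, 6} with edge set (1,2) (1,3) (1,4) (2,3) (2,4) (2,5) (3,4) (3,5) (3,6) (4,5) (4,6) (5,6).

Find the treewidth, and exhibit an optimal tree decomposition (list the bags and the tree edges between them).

Treewidth 3.
One such decomposition:
Bags: B1 = {3, 4, 5, 6}  B2 = {2, 3, 4, 5}  B3 = {1, 2, 3, 4}
Tree: B1–B2, B2–B3

Every bag has size at most 4, so the width is 4 − 1 = 3 and tw(G) ≤ 3. Conversely, {1, 2, 3, 4} is a clique of size 4, and the vertices of any clique must share a bag in every tree decomposition; so some bag has ≥ 4 vertices and tw(G) ≥ 3. The upper and lower bounds meet at 3, so that is the treewidth.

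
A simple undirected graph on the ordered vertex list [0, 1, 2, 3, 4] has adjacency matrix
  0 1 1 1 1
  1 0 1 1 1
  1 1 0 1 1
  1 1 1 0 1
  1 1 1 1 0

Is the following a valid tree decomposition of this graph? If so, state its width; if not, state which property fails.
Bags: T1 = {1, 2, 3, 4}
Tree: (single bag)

No — vertex 0 appears in no bag.

A tree decomposition must satisfy three properties: every vertex lies in some bag; for every edge, both endpoints lie together in some bag; and for every vertex, the bags containing it form a connected subtree. Here vertex 0 appears in no bag, so the decomposition is invalid.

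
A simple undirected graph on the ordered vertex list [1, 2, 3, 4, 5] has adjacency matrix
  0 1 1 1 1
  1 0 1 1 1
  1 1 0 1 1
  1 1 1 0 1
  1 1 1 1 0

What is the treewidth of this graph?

A width-4 tree decomposition is:
Bags: B1 = {1, 2, 3, 4, 5}
Tree: (single bag)
A single bag containing all 5 vertices is trivially a valid decomposition of width 4. Conversely, {1, 2, 3, 4, 5} is a clique of size 5, and the vertices of any clique must share a bag in every tree decomposition; so some bag has ≥ 5 vertices and tw(G) ≥ 4. Therefore the treewidth is 4.

4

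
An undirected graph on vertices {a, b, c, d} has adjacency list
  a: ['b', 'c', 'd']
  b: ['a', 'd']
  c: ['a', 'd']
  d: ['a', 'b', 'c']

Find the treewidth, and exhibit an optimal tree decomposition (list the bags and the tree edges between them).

Each bag holds 3 vertices, so the decomposition has width 2, which upper-bounds the treewidth. For the lower bound, the 3 vertices {a, c, d} are pairwise adjacent, and any tree decomposition puts a clique entirely inside one bag — forcing width ≥ 2. Hence tw(G) = 2 exactly.

Treewidth 2.
One optimal decomposition is:
Bags: B1 = {a, b, d}  B2 = {a, c, d}
Tree: B1–B2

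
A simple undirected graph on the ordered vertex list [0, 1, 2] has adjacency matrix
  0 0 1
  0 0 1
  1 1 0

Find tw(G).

1

A width-1 tree decomposition is:
Bags: B1 = {1, 2}  B2 = {0, 2}
Tree: B1–B2
Each bag holds 2 vertices, so the decomposition has width 1, which upper-bounds the treewidth. Since G has at least one edge (e.g. 2–1), it is not an edgeless graph, so tw(G) ≥ 1. The upper and lower bounds meet at 1, so that is the treewidth.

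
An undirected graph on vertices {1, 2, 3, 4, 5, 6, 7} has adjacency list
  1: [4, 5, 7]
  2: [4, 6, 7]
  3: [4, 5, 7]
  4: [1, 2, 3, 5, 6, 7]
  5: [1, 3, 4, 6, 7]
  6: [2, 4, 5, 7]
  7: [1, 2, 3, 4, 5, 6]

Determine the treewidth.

A width-3 tree decomposition is:
Bags: B1 = {2, 4, 6, 7}  B2 = {4, 5, 6, 7}  B3 = {1, 4, 5, 7}  B4 = {3, 4, 5, 7}
Tree: B1–B2, B2–B3, B2–B4
The largest bag has 4 vertices, giving width 3; this decomposition certifies tw(G) ≤ 3. Conversely, {2, 4, 6, 7} is a clique of size 4, and the vertices of any clique must share a bag in every tree decomposition; so some bag has ≥ 4 vertices and tw(G) ≥ 3. Hence tw(G) = 3 exactly.

3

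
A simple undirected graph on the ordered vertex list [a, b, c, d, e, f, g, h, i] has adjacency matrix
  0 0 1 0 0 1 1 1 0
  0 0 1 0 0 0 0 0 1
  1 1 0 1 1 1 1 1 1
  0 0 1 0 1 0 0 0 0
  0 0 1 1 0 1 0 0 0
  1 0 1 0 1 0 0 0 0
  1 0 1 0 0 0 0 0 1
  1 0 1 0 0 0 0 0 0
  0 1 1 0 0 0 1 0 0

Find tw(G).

2

A width-2 tree decomposition is:
Bags: B1 = {a, c, f}  B2 = {c, e, f}  B3 = {a, c, h}  B4 = {a, c, g}  B5 = {c, g, i}  B6 = {b, c, i}  B7 = {c, d, e}
Tree: B1–B2, B1–B3, B3–B4, B4–B5, B5–B6, B2–B7
Each bag holds 3 vertices, so the decomposition has width 2, which upper-bounds the treewidth. On the other hand G contains the 3-clique {c, d, e}. A clique must lie in a single bag of any decomposition, so no decomposition can have width below 2. Hence tw(G) = 2 exactly.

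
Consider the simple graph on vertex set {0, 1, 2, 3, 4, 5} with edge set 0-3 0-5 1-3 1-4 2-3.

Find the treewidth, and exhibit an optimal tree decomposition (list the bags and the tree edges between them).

The largest bag has 2 vertices, giving width 1; this decomposition certifies tw(G) ≤ 1. Since G has at least one edge (e.g. 1–4), it is not an edgeless graph, so tw(G) ≥ 1. Hence tw(G) = 1 exactly.

Treewidth 1.
One optimal decomposition is:
Bags: B1 = {1, 4}  B2 = {1, 3}  B3 = {0, 3}  B4 = {2, 3}  B5 = {0, 5}
Tree: B1–B2, B2–B3, B3–B4, B3–B5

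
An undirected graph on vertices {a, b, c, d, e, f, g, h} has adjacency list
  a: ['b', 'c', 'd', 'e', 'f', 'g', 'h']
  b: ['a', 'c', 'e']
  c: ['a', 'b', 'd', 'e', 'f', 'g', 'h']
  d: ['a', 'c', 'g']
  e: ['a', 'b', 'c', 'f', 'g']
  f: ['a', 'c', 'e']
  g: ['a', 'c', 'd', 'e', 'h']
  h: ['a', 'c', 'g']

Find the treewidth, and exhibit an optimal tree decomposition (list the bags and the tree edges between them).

Treewidth 3.
One such decomposition:
Bags: B1 = {a, c, e, g}  B2 = {a, b, c, e}  B3 = {a, c, d, g}  B4 = {a, c, g, h}  B5 = {a, c, e, f}
Tree: B1–B2, B1–B3, B3–B4, B2–B5

Every bag has size at most 4, so the width is 4 − 1 = 3 and tw(G) ≤ 3. On the other hand G contains the 4-clique {a, c, d, g}. A clique must lie in a single bag of any decomposition, so no decomposition can have width below 3. The upper and lower bounds meet at 3, so that is the treewidth.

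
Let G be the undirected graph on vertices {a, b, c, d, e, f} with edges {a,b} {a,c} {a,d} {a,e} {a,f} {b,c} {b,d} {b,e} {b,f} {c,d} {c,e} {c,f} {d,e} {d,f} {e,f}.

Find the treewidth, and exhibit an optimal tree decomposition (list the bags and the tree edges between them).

Treewidth 5.
One such decomposition:
Bags: B1 = {a, b, c, d, e, f}
Tree: (single bag)

A single bag containing all 6 vertices is trivially a valid decomposition of width 5. For the lower bound, the 6 vertices {a, b, c, d, e, f} are pairwise adjacent, and any tree decomposition puts a clique entirely inside one bag — forcing width ≥ 5. Therefore the treewidth is 5.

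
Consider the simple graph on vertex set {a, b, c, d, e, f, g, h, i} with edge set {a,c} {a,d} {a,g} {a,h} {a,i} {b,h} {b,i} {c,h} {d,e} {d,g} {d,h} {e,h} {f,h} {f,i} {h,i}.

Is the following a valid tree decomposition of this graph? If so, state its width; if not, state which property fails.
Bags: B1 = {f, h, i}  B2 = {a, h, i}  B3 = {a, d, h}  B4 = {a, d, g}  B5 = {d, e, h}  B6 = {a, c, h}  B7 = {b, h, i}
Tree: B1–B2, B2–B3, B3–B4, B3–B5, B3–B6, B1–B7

Vertex coverage: the bags together contain {a, b, c, d, e, f, g, h, i}, the full vertex set. Edge coverage: each edge of G has both endpoints in at least one bag. Running intersection: for every vertex, the bags containing it form a connected subtree. All three properties hold, so this is a valid tree decomposition of width max|bag| − 1 = 2, and hence tw(G) ≤ 2.

Yes; width 2.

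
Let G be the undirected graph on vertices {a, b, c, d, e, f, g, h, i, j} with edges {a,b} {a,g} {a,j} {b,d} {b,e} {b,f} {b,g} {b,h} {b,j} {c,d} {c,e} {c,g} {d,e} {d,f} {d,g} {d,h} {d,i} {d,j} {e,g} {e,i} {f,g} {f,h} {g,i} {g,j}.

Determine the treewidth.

A width-3 tree decomposition is:
Bags: B1 = {d, e, g, i}  B2 = {b, d, e, g}  B3 = {c, d, e, g}  B4 = {b, d, f, g}  B5 = {b, d, g, j}  B6 = {b, d, f, h}  B7 = {a, b, g, j}
Tree: B1–B2, B2–B3, B2–B4, B4–B5, B4–B6, B5–B7
Each bag holds 4 vertices, so the decomposition has width 3, which upper-bounds the treewidth. On the other hand G contains the 4-clique {c, d, e, g}. A clique must lie in a single bag of any decomposition, so no decomposition can have width below 3. Therefore the treewidth is 3.

3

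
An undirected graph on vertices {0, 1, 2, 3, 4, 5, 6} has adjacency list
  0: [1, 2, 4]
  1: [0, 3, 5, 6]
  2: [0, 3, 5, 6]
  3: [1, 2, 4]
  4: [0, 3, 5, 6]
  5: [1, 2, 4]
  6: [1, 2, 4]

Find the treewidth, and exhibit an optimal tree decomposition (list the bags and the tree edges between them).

The largest bag has 4 vertices, giving width 3; this decomposition certifies tw(G) ≤ 3. For the lower bound: the 4 vertex sets {1,5}, {4,6}, {2}, {3} are disjoint, each induces a connected subgraph, and every pair is joined by at least one edge of G. Contracting each set to a single vertex therefore yields K_{4} as a minor, and since treewidth is minor-monotone, tw(G) ≥ tw(K_{4}) = 3. The upper and lower bounds meet at 3, so that is the treewidth.

Treewidth 3.
One optimal decomposition is:
Bags: B1 = {1, 2, 4, 5}  B2 = {1, 2, 4, 6}  B3 = {1, 2, 3, 4}  B4 = {0, 1, 2, 4}
Tree: B1–B2, B2–B3, B3–B4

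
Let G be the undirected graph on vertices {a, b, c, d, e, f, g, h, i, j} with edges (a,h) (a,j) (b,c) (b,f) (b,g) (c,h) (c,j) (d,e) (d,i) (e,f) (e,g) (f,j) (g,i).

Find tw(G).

A width-2 tree decomposition is:
Bags: B1 = {d, g, i}  B2 = {d, e, g}  B3 = {b, e, g}  B4 = {b, e, f}  B5 = {b, c, f}  B6 = {c, f, j}  B7 = {c, h, j}  B8 = {a, h, j}
Tree: B1–B2, B2–B3, B3–B4, B4–B5, B5–B6, B6–B7, B7–B8
Every bag has size at most 3, so the width is 3 − 1 = 2 and tw(G) ≤ 2. Since i–d–e–g–i is a cycle in G, G is not acyclic. Forests are exactly the graphs of treewidth ≤ 1, so tw(G) ≥ 2. Combining the bounds, tw(G) = 2.

2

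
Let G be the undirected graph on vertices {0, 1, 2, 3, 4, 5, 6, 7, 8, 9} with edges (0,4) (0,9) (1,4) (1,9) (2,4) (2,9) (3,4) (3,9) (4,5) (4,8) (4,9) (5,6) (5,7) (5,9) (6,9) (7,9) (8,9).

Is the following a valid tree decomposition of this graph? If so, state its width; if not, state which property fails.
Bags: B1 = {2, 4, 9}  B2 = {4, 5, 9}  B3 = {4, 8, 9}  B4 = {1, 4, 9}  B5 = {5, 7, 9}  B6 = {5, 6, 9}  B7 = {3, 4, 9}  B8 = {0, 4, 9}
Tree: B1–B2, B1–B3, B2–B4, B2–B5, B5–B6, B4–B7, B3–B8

Checking the three conditions: (i) the bags cover all of {0, 1, 2, 3, 4, 5, 6, 7, 8, 9}; (ii) for each edge, some bag contains both endpoints; (iii) the bags containing any fixed vertex form a subtree. All hold, so the decomposition is valid with width 3 − 1 = 2.

Yes; width 2.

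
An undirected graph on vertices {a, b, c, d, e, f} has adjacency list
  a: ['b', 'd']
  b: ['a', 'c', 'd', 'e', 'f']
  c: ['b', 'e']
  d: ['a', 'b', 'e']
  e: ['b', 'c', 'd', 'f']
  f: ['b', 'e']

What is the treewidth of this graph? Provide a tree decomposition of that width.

The largest bag has 3 vertices, giving width 2; this decomposition certifies tw(G) ≤ 2. On the other hand G contains the 3-clique {b, d, e}. A clique must lie in a single bag of any decomposition, so no decomposition can have width below 2. Combining the bounds, tw(G) = 2.

Treewidth 2.
One optimal decomposition is:
Bags: B1 = {b, c, e}  B2 = {b, d, e}  B3 = {b, e, f}  B4 = {a, b, d}
Tree: B1–B2, B2–B3, B2–B4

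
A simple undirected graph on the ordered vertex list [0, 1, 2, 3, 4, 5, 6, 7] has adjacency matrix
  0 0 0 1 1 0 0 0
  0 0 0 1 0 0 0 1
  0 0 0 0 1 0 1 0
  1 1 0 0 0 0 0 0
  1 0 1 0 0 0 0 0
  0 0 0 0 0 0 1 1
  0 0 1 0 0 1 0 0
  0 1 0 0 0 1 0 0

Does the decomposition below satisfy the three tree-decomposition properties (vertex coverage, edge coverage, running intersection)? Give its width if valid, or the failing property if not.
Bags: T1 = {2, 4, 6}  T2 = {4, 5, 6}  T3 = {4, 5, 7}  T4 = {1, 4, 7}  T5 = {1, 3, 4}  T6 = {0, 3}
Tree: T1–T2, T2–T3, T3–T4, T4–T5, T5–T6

No — edge (4,0) lies in no bag.

A tree decomposition must satisfy three properties: every vertex lies in some bag; for every edge, both endpoints lie together in some bag; and for every vertex, the bags containing it form a connected subtree. Here edge (4,0) lies in no bag, so the decomposition is invalid.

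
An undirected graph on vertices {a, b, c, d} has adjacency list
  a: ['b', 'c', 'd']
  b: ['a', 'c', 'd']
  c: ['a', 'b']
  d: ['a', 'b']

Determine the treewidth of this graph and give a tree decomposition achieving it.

Treewidth 2.
One optimal decomposition is:
Bags: B1 = {a, b, c}  B2 = {a, b, d}
Tree: B1–B2

The largest bag has 3 vertices, giving width 2; this decomposition certifies tw(G) ≤ 2. Conversely, {a, b, d} is a clique of size 3, and the vertices of any clique must share a bag in every tree decomposition; so some bag has ≥ 3 vertices and tw(G) ≥ 2. The upper and lower bounds meet at 2, so that is the treewidth.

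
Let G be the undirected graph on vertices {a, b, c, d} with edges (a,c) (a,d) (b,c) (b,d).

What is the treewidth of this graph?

A width-2 tree decomposition is:
Bags: B1 = {b, c, d}  B2 = {a, c, d}
Tree: B1–B2
Every bag has size at most 3, so the width is 3 − 1 = 2 and tw(G) ≤ 2. For the lower bound, G contains the cycle c–b–d–a–c, so G is not a forest; only forests have treewidth ≤ 1, hence tw(G) ≥ 2. Hence tw(G) = 2 exactly.

2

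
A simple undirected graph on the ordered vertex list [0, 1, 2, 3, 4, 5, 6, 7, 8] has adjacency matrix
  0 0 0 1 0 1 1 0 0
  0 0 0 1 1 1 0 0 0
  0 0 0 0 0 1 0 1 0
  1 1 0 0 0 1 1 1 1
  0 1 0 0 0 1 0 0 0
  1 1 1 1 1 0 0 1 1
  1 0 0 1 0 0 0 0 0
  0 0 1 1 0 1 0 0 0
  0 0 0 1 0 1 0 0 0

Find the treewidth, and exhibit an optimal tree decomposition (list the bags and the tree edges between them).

Every bag has size at most 3, so the width is 3 − 1 = 2 and tw(G) ≤ 2. On the other hand G contains the 3-clique {2, 5, 7}. A clique must lie in a single bag of any decomposition, so no decomposition can have width below 2. Therefore the treewidth is 2.

Treewidth 2.
Bags: B1 = {0, 3, 5}  B2 = {1, 3, 5}  B3 = {3, 5, 8}  B4 = {3, 5, 7}  B5 = {1, 4, 5}  B6 = {2, 5, 7}  B7 = {0, 3, 6}
Tree: B1–B2, B1–B3, B1–B4, B2–B5, B4–B6, B1–B7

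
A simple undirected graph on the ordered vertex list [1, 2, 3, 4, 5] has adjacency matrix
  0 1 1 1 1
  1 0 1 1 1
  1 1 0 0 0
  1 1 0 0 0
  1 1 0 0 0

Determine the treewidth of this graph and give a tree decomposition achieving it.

Each bag holds 3 vertices, so the decomposition has width 2, which upper-bounds the treewidth. On the other hand G contains the 3-clique {1, 2, 3}. A clique must lie in a single bag of any decomposition, so no decomposition can have width below 2. Hence tw(G) = 2 exactly.

Treewidth 2.
Bags: B1 = {1, 2, 4}  B2 = {1, 2, 5}  B3 = {1, 2, 3}
Tree: B1–B2, B2–B3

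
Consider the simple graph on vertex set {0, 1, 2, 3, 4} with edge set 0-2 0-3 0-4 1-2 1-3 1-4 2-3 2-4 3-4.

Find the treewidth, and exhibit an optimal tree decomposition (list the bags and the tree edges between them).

The largest bag has 4 vertices, giving width 3; this decomposition certifies tw(G) ≤ 3. Conversely, {0, 2, 3, 4} is a clique of size 4, and the vertices of any clique must share a bag in every tree decomposition; so some bag has ≥ 4 vertices and tw(G) ≥ 3. The upper and lower bounds meet at 3, so that is the treewidth.

Treewidth 3.
One optimal decomposition is:
Bags: B1 = {1, 2, 3, 4}  B2 = {0, 2, 3, 4}
Tree: B1–B2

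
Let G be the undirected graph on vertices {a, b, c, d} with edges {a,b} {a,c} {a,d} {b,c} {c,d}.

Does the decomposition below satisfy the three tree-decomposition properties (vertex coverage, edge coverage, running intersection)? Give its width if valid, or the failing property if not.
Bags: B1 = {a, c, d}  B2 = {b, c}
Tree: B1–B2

No — edge (a,b) lies in no bag.

A tree decomposition must satisfy three properties: every vertex lies in some bag; for every edge, both endpoints lie together in some bag; and for every vertex, the bags containing it form a connected subtree. Here edge (a,b) lies in no bag, so the decomposition is invalid.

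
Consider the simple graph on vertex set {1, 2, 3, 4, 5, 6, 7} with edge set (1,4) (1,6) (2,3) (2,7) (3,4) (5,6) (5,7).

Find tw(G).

2

A width-2 tree decomposition is:
Bags: B1 = {1, 3, 4}  B2 = {1, 2, 3}  B3 = {1, 2, 7}  B4 = {1, 5, 7}  B5 = {1, 5, 6}
Tree: B1–B2, B2–B3, B3–B4, B4–B5
Each bag holds 3 vertices, so the decomposition has width 2, which upper-bounds the treewidth. For the lower bound, G contains the cycle 1–4–3–2–7–5–6–1, so G is not a forest; only forests have treewidth ≤ 1, hence tw(G) ≥ 2. Therefore the treewidth is 2.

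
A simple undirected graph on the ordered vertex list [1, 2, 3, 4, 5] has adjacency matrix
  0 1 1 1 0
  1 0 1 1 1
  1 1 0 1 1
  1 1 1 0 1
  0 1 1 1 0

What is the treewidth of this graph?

3

A width-3 tree decomposition is:
Bags: B1 = {2, 3, 4, 5}  B2 = {1, 2, 3, 4}
Tree: B1–B2
Every bag has size at most 4, so the width is 4 − 1 = 3 and tw(G) ≤ 3. On the other hand G contains the 4-clique {1, 2, 3, 4}. A clique must lie in a single bag of any decomposition, so no decomposition can have width below 3. Combining the bounds, tw(G) = 3.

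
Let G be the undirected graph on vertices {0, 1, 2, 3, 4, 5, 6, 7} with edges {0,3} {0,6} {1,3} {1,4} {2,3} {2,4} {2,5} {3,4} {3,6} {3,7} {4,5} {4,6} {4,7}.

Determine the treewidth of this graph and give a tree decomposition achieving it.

Each bag holds 3 vertices, so the decomposition has width 2, which upper-bounds the treewidth. On the other hand G contains the 3-clique {0, 3, 6}. A clique must lie in a single bag of any decomposition, so no decomposition can have width below 2. Therefore the treewidth is 2.

Treewidth 2.
Bags: B1 = {2, 3, 4}  B2 = {3, 4, 6}  B3 = {3, 4, 7}  B4 = {2, 4, 5}  B5 = {0, 3, 6}  B6 = {1, 3, 4}
Tree: B1–B2, B1–B3, B1–B4, B2–B5, B3–B6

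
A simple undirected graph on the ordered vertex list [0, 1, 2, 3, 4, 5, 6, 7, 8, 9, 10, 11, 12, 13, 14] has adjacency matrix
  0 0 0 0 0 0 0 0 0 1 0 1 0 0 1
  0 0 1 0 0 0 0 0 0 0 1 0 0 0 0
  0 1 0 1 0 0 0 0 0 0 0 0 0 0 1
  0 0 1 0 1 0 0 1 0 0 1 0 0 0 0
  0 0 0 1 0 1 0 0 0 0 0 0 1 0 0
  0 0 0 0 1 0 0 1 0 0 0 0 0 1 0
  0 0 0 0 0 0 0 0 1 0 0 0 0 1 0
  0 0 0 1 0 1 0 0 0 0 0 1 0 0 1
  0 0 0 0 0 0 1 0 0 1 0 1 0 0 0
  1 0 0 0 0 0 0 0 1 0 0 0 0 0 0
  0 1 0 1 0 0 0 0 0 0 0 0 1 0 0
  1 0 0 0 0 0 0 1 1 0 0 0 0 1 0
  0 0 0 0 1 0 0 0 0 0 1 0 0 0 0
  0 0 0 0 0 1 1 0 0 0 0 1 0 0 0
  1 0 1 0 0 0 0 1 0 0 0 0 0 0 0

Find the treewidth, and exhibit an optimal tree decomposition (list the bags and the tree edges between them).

Treewidth 3.
One such decomposition:
Bags: B1 = {1, 4, 10, 12}  B2 = {1, 3, 4, 10}  B3 = {1, 2, 3, 4}  B4 = {2, 3, 4, 5}  B5 = {2, 3, 5, 7}  B6 = {2, 5, 7, 14}  B7 = {5, 7, 13, 14}  B8 = {7, 11, 13, 14}  B9 = {0, 11, 13, 14}  B10 = {0, 6, 11, 13}  B11 = {0, 6, 8, 11}  B12 = {0, 6, 8, 9}
Tree: B1–B2, B2–B3, B3–B4, B4–B5, B5–B6, B6–B7, B7–B8, B8–B9, B9–B10, B10–B11, B11–B12

Each bag holds 4 vertices, so the decomposition has width 3, which upper-bounds the treewidth. For the lower bound: the 4 vertex sets {1,10,12}, {4}, {3}, {2,5,7,14} are disjoint, each induces a connected subgraph, and every pair is joined by at least one edge of G. Contracting each set to a single vertex therefore yields K_{4} as a minor, and since treewidth is minor-monotone, tw(G) ≥ tw(K_{4}) = 3. Therefore the treewidth is 3.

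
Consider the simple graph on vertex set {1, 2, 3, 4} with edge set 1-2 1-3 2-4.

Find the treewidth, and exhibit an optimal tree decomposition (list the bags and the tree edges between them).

Every bag has size at most 2, so the width is 2 − 1 = 1 and tw(G) ≤ 1. G has an edge, so its treewidth is at least 1. Hence tw(G) = 1 exactly.

Treewidth 1.
Bags: B1 = {1, 2}  B2 = {1, 3}  B3 = {2, 4}
Tree: B1–B2, B1–B3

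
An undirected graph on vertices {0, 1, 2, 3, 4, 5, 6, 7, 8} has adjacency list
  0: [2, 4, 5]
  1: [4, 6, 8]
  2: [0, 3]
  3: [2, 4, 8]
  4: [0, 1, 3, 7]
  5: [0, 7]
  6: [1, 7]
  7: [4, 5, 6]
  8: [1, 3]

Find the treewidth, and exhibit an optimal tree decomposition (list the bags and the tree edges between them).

Treewidth 3.
Bags: B1 = {1, 5, 6, 7}  B2 = {1, 4, 5, 7}  B3 = {0, 1, 4, 5}  B4 = {0, 1, 4, 8}  B5 = {0, 3, 4, 8}  B6 = {0, 2, 3, 8}
Tree: B1–B2, B2–B3, B3–B4, B4–B5, B5–B6

Each bag holds 4 vertices, so the decomposition has width 3, which upper-bounds the treewidth. For the lower bound: the 4 vertex sets {5,6,7}, {1}, {4}, {0,2,3,8} are disjoint, each induces a connected subgraph, and every pair is joined by at least one edge of G. Contracting each set to a single vertex therefore yields K_{4} as a minor, and since treewidth is minor-monotone, tw(G) ≥ tw(K_{4}) = 3. The upper and lower bounds meet at 3, so that is the treewidth.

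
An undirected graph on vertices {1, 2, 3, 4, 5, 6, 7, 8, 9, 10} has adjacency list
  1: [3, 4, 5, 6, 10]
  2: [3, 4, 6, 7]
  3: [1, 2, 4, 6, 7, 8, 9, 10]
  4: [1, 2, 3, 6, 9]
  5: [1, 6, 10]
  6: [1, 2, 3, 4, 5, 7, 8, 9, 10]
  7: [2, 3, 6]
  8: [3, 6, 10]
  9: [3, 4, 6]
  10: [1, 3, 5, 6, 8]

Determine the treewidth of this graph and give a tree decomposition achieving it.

Each bag holds 4 vertices, so the decomposition has width 3, which upper-bounds the treewidth. For the lower bound, the 4 vertices {3, 6, 8, 10} are pairwise adjacent, and any tree decomposition puts a clique entirely inside one bag — forcing width ≥ 3. The upper and lower bounds meet at 3, so that is the treewidth.

Treewidth 3.
One optimal decomposition is:
Bags: B1 = {1, 3, 4, 6}  B2 = {1, 3, 6, 10}  B3 = {2, 3, 4, 6}  B4 = {2, 3, 6, 7}  B5 = {3, 4, 6, 9}  B6 = {1, 5, 6, 10}  B7 = {3, 6, 8, 10}
Tree: B1–B2, B1–B3, B3–B4, B3–B5, B2–B6, B2–B7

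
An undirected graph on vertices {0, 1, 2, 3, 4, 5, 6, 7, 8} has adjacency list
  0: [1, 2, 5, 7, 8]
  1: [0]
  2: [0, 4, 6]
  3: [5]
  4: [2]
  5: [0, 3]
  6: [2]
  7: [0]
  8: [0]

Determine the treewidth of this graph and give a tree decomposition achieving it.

Treewidth 1.
Bags: B1 = {0, 7}  B2 = {0, 2}  B3 = {2, 4}  B4 = {0, 1}  B5 = {0, 8}  B6 = {2, 6}  B7 = {0, 5}  B8 = {3, 5}
Tree: B1–B2, B2–B3, B2–B4, B4–B5, B3–B6, B1–B7, B7–B8

Each bag holds 2 vertices, so the decomposition has width 1, which upper-bounds the treewidth. Since G has at least one edge (e.g. 7–0), it is not an edgeless graph, so tw(G) ≥ 1. Hence tw(G) = 1 exactly.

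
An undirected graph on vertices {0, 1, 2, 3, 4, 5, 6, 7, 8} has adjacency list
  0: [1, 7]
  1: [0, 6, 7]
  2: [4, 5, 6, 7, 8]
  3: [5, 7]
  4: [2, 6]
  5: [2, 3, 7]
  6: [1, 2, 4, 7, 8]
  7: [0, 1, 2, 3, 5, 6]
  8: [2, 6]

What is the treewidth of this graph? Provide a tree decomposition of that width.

Each bag holds 3 vertices, so the decomposition has width 2, which upper-bounds the treewidth. Conversely, {2, 6, 8} is a clique of size 3, and the vertices of any clique must share a bag in every tree decomposition; so some bag has ≥ 3 vertices and tw(G) ≥ 2. The upper and lower bounds meet at 2, so that is the treewidth.

Treewidth 2.
Bags: B1 = {3, 5, 7}  B2 = {2, 5, 7}  B3 = {2, 6, 7}  B4 = {1, 6, 7}  B5 = {2, 4, 6}  B6 = {0, 1, 7}  B7 = {2, 6, 8}
Tree: B1–B2, B2–B3, B3–B4, B3–B5, B4–B6, B3–B7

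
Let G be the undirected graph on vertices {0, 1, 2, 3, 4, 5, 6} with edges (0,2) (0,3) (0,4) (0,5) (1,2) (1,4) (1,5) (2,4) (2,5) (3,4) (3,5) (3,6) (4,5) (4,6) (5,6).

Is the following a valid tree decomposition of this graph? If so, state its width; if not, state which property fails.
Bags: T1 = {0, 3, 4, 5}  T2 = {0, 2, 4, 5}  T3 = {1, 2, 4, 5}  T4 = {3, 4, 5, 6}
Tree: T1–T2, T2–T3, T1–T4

Yes; width 3.

Every vertex of G appears in some bag (union = {0, 1, 2, 3, 4, 5, 6}); every edge is covered by a bag; and for each vertex v the set of bags containing v is connected in the bag tree. The decomposition is therefore valid. The largest bag has 4 vertices, so the width is 3.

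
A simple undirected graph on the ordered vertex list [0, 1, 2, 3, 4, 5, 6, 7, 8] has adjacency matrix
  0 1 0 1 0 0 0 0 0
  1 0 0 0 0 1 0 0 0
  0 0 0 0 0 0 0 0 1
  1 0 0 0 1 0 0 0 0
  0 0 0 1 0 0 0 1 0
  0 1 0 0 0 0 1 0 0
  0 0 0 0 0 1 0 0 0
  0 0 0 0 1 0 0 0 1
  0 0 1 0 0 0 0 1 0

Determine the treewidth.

1

A width-1 tree decomposition is:
Bags: B1 = {2, 8}  B2 = {7, 8}  B3 = {4, 7}  B4 = {3, 4}  B5 = {0, 3}  B6 = {0, 1}  B7 = {1, 5}  B8 = {5, 6}
Tree: B1–B2, B2–B3, B3–B4, B4–B5, B5–B6, B6–B7, B7–B8
The largest bag has 2 vertices, giving width 1; this decomposition certifies tw(G) ≤ 1. G has an edge, so its treewidth is at least 1. Therefore the treewidth is 1.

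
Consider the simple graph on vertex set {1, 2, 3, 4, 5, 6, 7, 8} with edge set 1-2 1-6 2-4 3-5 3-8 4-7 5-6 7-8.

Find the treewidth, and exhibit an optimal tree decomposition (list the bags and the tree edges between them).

The largest bag has 3 vertices, giving width 2; this decomposition certifies tw(G) ≤ 2. Since 1–2–4–7–8–3–5–6–1 is a cycle in G, G is not acyclic. Forests are exactly the graphs of treewidth ≤ 1, so tw(G) ≥ 2. Combining the bounds, tw(G) = 2.

Treewidth 2.
Bags: B1 = {1, 2, 4}  B2 = {1, 4, 7}  B3 = {1, 7, 8}  B4 = {1, 3, 8}  B5 = {1, 3, 5}  B6 = {1, 5, 6}
Tree: B1–B2, B2–B3, B3–B4, B4–B5, B5–B6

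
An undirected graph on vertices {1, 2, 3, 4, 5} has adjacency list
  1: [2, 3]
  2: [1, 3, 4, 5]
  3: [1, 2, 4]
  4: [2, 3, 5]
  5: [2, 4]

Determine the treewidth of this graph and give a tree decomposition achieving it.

Treewidth 2.
One optimal decomposition is:
Bags: B1 = {2, 3, 4}  B2 = {1, 2, 3}  B3 = {2, 4, 5}
Tree: B1–B2, B1–B3

Every bag has size at most 3, so the width is 3 − 1 = 2 and tw(G) ≤ 2. On the other hand G contains the 3-clique {1, 2, 3}. A clique must lie in a single bag of any decomposition, so no decomposition can have width below 2. Therefore the treewidth is 2.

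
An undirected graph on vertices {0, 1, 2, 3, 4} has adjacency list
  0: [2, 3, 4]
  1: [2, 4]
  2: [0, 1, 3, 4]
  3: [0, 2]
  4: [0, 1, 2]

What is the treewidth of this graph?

2

A width-2 tree decomposition is:
Bags: B1 = {0, 2, 4}  B2 = {1, 2, 4}  B3 = {0, 2, 3}
Tree: B1–B2, B1–B3
Each bag holds 3 vertices, so the decomposition has width 2, which upper-bounds the treewidth. Conversely, {0, 2, 3} is a clique of size 3, and the vertices of any clique must share a bag in every tree decomposition; so some bag has ≥ 3 vertices and tw(G) ≥ 2. Therefore the treewidth is 2.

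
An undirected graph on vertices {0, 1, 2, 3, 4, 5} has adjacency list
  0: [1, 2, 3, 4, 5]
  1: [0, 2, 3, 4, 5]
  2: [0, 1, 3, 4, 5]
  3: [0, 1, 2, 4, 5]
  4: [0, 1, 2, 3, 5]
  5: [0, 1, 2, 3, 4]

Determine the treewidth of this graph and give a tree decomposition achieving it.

With just one bag of size 6, the width is 6 − 1 = 5, so tw(G) ≤ 5. For the lower bound, the 6 vertices {0, 1, 2, 3, 4, 5} are pairwise adjacent, and any tree decomposition puts a clique entirely inside one bag — forcing width ≥ 5. Hence tw(G) = 5 exactly.

Treewidth 5.
One such decomposition:
Bags: B1 = {0, 1, 2, 3, 4, 5}
Tree: (single bag)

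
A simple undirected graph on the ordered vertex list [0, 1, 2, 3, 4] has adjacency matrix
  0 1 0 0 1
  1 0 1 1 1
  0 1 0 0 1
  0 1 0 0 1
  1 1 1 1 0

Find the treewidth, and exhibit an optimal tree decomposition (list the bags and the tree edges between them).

Treewidth 2.
One such decomposition:
Bags: B1 = {0, 1, 4}  B2 = {1, 2, 4}  B3 = {1, 3, 4}
Tree: B1–B2, B1–B3

Each bag holds 3 vertices, so the decomposition has width 2, which upper-bounds the treewidth. Conversely, {0, 1, 4} is a clique of size 3, and the vertices of any clique must share a bag in every tree decomposition; so some bag has ≥ 3 vertices and tw(G) ≥ 2. The upper and lower bounds meet at 2, so that is the treewidth.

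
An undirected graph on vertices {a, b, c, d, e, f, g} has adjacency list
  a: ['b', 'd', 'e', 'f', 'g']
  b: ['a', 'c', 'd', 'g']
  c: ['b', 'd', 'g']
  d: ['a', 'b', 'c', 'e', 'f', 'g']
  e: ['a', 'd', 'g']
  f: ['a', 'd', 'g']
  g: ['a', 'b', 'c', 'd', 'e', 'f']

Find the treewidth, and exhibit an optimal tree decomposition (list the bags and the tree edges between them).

Treewidth 3.
One such decomposition:
Bags: B1 = {a, b, d, g}  B2 = {b, c, d, g}  B3 = {a, d, e, g}  B4 = {a, d, f, g}
Tree: B1–B2, B1–B3, B3–B4

Every bag has size at most 4, so the width is 4 − 1 = 3 and tw(G) ≤ 3. For the lower bound, the 4 vertices {b, c, d, g} are pairwise adjacent, and any tree decomposition puts a clique entirely inside one bag — forcing width ≥ 3. The upper and lower bounds meet at 3, so that is the treewidth.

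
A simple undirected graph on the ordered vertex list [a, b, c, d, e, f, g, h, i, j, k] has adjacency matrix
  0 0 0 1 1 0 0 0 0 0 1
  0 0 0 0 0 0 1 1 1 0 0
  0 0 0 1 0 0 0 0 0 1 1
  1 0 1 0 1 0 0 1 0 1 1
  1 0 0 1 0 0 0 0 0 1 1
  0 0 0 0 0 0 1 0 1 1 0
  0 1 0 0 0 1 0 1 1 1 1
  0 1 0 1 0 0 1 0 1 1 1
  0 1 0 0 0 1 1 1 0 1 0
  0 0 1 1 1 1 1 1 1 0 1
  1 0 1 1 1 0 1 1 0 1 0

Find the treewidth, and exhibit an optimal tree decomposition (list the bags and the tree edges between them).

Every bag has size at most 4, so the width is 4 − 1 = 3 and tw(G) ≤ 3. Conversely, {f, g, i, j} is a clique of size 4, and the vertices of any clique must share a bag in every tree decomposition; so some bag has ≥ 4 vertices and tw(G) ≥ 3. Therefore the treewidth is 3.

Treewidth 3.
One optimal decomposition is:
Bags: B1 = {d, e, j, k}  B2 = {c, d, j, k}  B3 = {a, d, e, k}  B4 = {d, h, j, k}  B5 = {g, h, j, k}  B6 = {g, h, i, j}  B7 = {b, g, h, i}  B8 = {f, g, i, j}
Tree: B1–B2, B1–B3, B1–B4, B4–B5, B5–B6, B6–B7, B6–B8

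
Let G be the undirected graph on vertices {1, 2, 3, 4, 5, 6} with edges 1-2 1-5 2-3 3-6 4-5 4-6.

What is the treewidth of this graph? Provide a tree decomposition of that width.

Treewidth 2.
One such decomposition:
Bags: B1 = {1, 4, 5}  B2 = {1, 4, 6}  B3 = {1, 3, 6}  B4 = {1, 2, 3}
Tree: B1–B2, B2–B3, B3–B4

The largest bag has 3 vertices, giving width 2; this decomposition certifies tw(G) ≤ 2. The edges 1–5–4–6–3–2–1 form a cycle, so G is not a tree and its treewidth is at least 2. Combining the bounds, tw(G) = 2.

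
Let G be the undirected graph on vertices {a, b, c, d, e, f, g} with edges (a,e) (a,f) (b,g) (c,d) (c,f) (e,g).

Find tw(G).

A width-1 tree decomposition is:
Bags: B1 = {c, d}  B2 = {c, f}  B3 = {a, f}  B4 = {a, e}  B5 = {e, g}  B6 = {b, g}
Tree: B1–B2, B2–B3, B3–B4, B4–B5, B5–B6
Every bag has size at most 2, so the width is 2 − 1 = 1 and tw(G) ≤ 1. Any graph with an edge has treewidth ≥ 1, and G has the edge d–c. Therefore the treewidth is 1.

1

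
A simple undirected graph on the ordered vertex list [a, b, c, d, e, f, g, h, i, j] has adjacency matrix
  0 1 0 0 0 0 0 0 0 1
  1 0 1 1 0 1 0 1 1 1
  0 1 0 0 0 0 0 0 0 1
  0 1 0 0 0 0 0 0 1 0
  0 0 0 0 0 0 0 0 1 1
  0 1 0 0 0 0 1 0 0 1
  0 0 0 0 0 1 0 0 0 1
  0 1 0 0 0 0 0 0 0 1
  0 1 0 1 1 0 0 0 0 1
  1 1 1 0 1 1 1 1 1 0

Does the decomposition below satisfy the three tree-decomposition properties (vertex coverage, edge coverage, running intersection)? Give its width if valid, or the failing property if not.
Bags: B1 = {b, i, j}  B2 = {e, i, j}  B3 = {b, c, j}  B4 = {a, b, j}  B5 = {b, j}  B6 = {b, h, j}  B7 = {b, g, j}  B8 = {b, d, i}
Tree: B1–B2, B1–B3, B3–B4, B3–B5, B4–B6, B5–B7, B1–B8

A tree decomposition must satisfy three properties: every vertex lies in some bag; for every edge, both endpoints lie together in some bag; and for every vertex, the bags containing it form a connected subtree. Here vertex f appears in no bag, so the decomposition is invalid.

No — vertex f appears in no bag.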